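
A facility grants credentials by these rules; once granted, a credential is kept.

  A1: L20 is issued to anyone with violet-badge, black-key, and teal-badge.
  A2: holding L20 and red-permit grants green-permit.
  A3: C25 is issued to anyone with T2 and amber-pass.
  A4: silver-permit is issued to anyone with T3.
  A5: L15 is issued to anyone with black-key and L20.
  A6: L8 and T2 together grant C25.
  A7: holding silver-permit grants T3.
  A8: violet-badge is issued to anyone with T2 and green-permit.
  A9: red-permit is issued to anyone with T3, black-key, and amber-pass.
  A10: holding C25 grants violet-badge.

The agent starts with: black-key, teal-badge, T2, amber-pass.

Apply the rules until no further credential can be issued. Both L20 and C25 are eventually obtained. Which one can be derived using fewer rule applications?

C25

C25: Holding T2 and amber-pass grants C25 (A3). [1 rule application]
L20: Holding T2 and amber-pass grants C25 (A3). Holding C25 grants violet-badge (A10). Holding violet-badge, black-key, and teal-badge grants L20 (A1). [3 rule applications]
C25 needs fewer.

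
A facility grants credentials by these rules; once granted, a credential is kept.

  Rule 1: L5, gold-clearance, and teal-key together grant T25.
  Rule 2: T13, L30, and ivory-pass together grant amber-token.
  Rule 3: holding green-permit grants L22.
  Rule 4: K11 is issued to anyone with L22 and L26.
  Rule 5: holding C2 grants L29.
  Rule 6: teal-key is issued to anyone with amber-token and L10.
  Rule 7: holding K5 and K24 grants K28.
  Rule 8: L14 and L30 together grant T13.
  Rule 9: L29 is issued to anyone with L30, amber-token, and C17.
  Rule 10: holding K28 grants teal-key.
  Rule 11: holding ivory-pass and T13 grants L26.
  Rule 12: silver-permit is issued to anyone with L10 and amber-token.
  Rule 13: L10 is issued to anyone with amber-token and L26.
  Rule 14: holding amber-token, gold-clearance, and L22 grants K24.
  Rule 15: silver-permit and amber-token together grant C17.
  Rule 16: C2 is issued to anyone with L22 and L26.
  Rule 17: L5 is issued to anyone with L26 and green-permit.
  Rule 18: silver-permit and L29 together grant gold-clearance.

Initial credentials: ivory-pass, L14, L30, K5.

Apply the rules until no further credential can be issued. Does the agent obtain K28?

K28 would need K5 and K24 (Rule 7), but K24 is never granted.

No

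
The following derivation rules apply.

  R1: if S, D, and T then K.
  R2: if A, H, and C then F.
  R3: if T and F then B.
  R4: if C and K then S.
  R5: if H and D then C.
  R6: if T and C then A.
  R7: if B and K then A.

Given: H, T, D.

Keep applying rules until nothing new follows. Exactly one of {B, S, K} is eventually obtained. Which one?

B

H and D hold, so C follows (R5).
T and C hold, so A follows (R6).
A, H, and C hold, so F follows (R2).
T and F hold, so B follows (R3).
S would need C and K (R4), but K is never established. K would need S, D, and T (R1), but S is never established.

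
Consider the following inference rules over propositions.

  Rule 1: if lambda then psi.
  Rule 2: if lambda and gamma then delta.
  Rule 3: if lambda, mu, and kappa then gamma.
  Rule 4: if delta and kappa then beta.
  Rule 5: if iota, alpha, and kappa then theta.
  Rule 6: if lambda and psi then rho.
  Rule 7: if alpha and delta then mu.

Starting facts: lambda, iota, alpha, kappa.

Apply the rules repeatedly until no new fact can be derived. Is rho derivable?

Yes

lambda holds, so psi follows (Rule 1).
From lambda and psi, Rule 6 gives rho.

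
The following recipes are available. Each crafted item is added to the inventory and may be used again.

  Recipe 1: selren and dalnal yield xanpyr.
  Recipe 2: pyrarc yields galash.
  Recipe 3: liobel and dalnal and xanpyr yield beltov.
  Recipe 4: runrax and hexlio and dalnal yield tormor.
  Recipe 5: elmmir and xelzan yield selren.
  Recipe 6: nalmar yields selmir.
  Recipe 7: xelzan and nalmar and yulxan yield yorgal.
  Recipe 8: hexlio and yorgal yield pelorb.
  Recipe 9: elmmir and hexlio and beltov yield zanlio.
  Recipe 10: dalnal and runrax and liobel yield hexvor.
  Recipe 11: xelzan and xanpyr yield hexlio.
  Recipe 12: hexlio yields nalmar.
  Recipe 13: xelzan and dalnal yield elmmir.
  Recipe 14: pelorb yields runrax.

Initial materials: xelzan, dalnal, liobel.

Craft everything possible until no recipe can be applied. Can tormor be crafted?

tormor would need runrax, hexlio, and dalnal (Recipe 4), but runrax is never obtained.

No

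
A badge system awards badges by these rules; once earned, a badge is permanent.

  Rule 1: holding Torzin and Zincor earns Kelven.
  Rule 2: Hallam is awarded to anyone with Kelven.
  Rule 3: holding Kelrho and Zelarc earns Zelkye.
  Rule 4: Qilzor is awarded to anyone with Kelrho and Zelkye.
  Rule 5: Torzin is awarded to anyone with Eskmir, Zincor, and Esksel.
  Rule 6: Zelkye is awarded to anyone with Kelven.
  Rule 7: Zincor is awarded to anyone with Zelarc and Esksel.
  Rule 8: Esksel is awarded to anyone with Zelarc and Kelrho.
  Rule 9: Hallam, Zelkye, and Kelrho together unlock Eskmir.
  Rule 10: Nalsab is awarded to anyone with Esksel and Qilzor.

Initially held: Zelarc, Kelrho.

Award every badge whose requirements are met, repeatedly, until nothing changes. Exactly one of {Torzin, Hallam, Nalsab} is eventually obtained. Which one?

With Kelrho and Zelarc, Zelkye is earned (Rule 3).
With Zelarc and Kelrho, Esksel is earned (Rule 8).
With Kelrho and Zelkye, Qilzor is earned (Rule 4).
With Esksel and Qilzor, Nalsab is earned (Rule 10).
Torzin would need Eskmir, Zincor, and Esksel (Rule 5), but Eskmir is never earned. Hallam would need Kelven (Rule 2), but Kelven is never earned.

Nalsab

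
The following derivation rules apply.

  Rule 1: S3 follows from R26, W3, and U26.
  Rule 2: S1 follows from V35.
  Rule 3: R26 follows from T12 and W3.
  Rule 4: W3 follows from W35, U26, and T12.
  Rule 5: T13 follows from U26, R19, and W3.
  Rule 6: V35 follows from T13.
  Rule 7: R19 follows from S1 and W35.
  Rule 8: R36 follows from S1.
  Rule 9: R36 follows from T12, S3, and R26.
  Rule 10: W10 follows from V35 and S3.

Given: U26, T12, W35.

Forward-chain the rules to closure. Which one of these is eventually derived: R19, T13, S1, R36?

From W35, U26, and T12, Rule 4 gives W3.
T12 and W3 hold, so R26 follows (Rule 3).
From R26, W3, and U26, Rule 1 gives S3.
T12, S3, and R26 hold, so R36 follows (Rule 9).
S1 would need V35 (Rule 2), but V35 is never established. T13 would need U26, R19, and W3 (Rule 5), but R19 is never established. R19 would need S1 and W35 (Rule 7), but S1 is never established.

R36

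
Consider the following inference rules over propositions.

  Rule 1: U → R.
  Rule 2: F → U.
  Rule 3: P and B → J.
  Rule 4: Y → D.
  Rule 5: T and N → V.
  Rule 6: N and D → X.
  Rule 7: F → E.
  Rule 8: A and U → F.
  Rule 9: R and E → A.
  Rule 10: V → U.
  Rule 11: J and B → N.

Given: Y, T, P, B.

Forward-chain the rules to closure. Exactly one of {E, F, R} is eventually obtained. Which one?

R

From P and B, Rule 3 gives J.
J and B hold, so N follows (Rule 11).
From T and N, Rule 5 gives V.
V holds, so U follows (Rule 10).
From U, Rule 1 gives R.
F would need A and U (Rule 8), but A is never established. E would need F (Rule 7), but F is never established.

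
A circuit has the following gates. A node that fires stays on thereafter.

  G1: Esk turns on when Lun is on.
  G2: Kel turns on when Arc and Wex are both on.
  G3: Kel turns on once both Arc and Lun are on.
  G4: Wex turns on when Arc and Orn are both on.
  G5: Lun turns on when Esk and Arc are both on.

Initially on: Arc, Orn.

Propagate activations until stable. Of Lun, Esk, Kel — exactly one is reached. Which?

Arc and Orn are on, so Wex turns on (G4).
Arc and Wex are on, so Kel turns on (G2).
Lun would need Esk and Arc (G5), but Esk never turns on. Esk would need Lun (G1), but Lun never turns on.

Kel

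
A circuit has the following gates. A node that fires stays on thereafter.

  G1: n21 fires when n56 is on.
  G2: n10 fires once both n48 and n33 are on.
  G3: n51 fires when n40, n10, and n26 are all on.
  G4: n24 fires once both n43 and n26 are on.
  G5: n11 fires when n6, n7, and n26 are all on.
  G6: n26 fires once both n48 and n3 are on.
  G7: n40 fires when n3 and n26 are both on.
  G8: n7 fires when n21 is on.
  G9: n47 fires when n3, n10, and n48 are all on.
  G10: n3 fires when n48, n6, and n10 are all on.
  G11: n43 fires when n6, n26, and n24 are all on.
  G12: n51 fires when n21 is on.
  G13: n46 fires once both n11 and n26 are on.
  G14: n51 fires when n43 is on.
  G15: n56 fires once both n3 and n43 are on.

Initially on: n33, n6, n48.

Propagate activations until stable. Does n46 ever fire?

n46 would need n11 and n26 (G13), but n11 never turns on.

No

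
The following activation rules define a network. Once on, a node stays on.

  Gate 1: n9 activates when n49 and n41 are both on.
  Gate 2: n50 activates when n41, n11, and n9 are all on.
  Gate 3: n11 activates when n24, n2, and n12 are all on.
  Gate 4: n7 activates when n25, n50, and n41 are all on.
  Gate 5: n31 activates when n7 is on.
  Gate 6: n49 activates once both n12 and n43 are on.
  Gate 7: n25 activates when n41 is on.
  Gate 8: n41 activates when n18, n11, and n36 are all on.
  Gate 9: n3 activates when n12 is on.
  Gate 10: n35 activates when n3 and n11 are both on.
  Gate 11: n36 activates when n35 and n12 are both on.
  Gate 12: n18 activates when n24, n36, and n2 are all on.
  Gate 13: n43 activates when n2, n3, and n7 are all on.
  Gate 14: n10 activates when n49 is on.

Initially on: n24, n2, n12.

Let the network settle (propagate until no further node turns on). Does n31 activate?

No

n31 would need n7 (Gate 5), but n7 never turns on.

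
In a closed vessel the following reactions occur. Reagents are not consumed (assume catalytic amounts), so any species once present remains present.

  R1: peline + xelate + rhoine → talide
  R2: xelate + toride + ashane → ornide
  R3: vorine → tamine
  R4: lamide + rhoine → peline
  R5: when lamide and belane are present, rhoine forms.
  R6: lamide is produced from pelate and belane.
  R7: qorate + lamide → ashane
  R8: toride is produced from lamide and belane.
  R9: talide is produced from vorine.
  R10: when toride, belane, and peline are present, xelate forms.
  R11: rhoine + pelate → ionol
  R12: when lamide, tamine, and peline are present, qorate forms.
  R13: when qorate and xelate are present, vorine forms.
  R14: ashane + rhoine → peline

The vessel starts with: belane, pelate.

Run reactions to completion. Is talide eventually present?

pelate and belane present → lamide forms (R6).
lamide and belane present → toride forms (R8).
lamide and belane present → rhoine forms (R5).
lamide and rhoine present → peline forms (R4).
toride, belane, and peline present → xelate forms (R10).
peline, xelate, and rhoine present → talide forms (R1).

Yes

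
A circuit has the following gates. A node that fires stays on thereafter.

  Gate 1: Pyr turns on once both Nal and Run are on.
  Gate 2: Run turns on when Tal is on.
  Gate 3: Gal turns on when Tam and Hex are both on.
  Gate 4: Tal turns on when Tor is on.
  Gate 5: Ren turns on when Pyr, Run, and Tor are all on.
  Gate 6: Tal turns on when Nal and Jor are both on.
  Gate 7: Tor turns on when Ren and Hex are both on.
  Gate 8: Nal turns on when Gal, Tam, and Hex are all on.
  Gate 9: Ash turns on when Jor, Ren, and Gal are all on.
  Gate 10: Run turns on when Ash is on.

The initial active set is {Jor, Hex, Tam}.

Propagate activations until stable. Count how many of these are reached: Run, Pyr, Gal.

3

Tam and Hex are on, so Gal turns on (Gate 3).
Gate 8: Gal, Tam, and Hex on → Nal on.
Nal and Jor are on, so Tal turns on (Gate 6).
Gate 2: Tal on → Run on.
Gate 1: Nal and Run on → Pyr on.
Run: reached.
Pyr: reached.
Gal: reached.
All 3 are reached.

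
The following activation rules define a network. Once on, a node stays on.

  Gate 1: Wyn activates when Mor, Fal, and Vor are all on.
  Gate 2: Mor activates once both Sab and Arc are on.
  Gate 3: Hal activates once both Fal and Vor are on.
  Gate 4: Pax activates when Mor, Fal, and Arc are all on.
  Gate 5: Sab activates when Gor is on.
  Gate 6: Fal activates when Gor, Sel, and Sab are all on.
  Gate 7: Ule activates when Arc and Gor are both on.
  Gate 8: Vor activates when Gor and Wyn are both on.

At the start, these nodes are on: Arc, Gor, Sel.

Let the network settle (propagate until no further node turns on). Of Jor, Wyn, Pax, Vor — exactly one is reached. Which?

Gor is on, so Sab activates (Gate 5).
Gate 2: Sab and Arc on → Mor on.
Gate 6: Gor, Sel, and Sab on → Fal on.
Mor, Fal, and Arc are on, so Pax activates (Gate 4).
Vor would need Gor and Wyn (Gate 8), but Wyn never turns on. No rule produces Jor, and it is not given. Wyn would need Mor, Fal, and Vor (Gate 1), but Vor never turns on.

Pax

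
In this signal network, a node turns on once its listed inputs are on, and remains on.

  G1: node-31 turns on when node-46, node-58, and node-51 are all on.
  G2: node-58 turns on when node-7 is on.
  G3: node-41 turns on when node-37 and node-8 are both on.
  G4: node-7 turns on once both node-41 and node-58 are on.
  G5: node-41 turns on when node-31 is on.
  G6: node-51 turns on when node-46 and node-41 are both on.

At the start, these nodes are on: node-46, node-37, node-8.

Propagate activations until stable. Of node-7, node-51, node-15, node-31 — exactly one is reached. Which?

G3: node-37 and node-8 on → node-41 on.
node-46 and node-41 are on, so node-51 turns on (G6).
node-31 would need node-46, node-58, and node-51 (G1), but node-58 never turns on. node-7 would need node-41 and node-58 (G4), but node-58 never turns on. No rule produces node-15, and it is not given.

node-51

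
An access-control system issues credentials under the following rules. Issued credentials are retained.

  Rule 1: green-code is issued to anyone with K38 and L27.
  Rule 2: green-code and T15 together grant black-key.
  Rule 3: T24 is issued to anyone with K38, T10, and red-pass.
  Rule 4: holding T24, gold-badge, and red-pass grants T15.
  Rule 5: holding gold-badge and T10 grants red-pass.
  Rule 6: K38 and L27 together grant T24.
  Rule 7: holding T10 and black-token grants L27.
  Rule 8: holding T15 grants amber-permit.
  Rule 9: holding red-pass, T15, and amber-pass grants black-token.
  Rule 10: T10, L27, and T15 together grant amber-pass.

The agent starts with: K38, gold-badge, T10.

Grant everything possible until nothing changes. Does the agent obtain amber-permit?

Holding gold-badge and T10 grants red-pass (Rule 5).
Holding K38, T10, and red-pass grants T24 (Rule 3).
Holding T24, gold-badge, and red-pass grants T15 (Rule 4).
Holding T15 grants amber-permit (Rule 8).

Yes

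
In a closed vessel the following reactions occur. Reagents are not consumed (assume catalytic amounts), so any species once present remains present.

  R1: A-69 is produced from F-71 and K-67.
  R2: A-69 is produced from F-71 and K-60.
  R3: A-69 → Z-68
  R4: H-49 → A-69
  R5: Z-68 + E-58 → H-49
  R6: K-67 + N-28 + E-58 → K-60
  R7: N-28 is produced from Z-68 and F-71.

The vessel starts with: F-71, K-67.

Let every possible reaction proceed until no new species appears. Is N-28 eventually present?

F-71 and K-67 present → A-69 forms (R1).
A-69 present → Z-68 forms (R3).
Z-68 and F-71 present → N-28 forms (R7).

Yes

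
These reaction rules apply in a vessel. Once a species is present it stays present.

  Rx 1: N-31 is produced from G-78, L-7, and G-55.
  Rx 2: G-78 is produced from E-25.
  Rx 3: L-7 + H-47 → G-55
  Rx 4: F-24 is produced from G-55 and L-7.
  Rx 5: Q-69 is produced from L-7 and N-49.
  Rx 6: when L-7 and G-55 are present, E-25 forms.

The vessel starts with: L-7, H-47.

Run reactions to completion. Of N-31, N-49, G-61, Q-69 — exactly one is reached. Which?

N-31

L-7 and H-47 present → G-55 forms (Rx 3).
L-7 and G-55 present → E-25 forms (Rx 6).
E-25 present → G-78 forms (Rx 2).
G-78, L-7, and G-55 present → N-31 forms (Rx 1).
No rule produces N-49, and it is not given. Q-69 would need L-7 and N-49 (Rx 5), but N-49 never forms. No rule produces G-61, and it is not given.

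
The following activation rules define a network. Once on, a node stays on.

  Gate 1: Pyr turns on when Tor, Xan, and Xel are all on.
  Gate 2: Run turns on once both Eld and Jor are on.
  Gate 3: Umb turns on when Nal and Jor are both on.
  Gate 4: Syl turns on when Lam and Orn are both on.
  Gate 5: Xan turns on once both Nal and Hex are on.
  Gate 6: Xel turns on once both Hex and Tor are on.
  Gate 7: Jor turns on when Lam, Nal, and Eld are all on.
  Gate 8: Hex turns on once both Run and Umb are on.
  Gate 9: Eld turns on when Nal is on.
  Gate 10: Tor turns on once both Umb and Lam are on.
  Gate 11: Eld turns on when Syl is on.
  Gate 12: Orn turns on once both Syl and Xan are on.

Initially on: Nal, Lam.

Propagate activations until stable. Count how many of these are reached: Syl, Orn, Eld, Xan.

2

Nal is on, so Eld turns on (Gate 9).
Gate 7: Lam, Nal, and Eld on → Jor on.
Eld and Jor are on, so Run turns on (Gate 2).
Gate 3: Nal and Jor on → Umb on.
Run and Umb are on, so Hex turns on (Gate 8).
Gate 5: Nal and Hex on → Xan on.
Syl would need Lam and Orn (Gate 4), but Orn never turns on.
Orn would need Syl and Xan (Gate 12), but Syl never turns on.
Eld: reached.
Xan: reached.
Reached: Eld and Xan — 2 of the 4.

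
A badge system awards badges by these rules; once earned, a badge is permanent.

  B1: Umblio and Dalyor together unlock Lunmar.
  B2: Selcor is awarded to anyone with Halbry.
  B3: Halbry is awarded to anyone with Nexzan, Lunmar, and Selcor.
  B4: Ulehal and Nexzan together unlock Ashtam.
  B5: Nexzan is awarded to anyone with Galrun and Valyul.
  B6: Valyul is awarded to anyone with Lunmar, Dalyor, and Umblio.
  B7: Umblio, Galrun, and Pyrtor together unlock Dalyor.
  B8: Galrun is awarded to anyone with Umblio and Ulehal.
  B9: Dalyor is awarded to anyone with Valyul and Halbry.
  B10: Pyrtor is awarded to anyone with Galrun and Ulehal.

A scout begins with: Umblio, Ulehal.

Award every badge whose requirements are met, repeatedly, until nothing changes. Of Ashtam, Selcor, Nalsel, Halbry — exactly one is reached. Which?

Ashtam

With Umblio and Ulehal, Galrun is earned (B8).
With Galrun and Ulehal, Pyrtor is earned (B10).
With Umblio, Galrun, and Pyrtor, Dalyor is earned (B7).
With Umblio and Dalyor, Lunmar is earned (B1).
With Lunmar, Dalyor, and Umblio, Valyul is earned (B6).
With Galrun and Valyul, Nexzan is earned (B5).
With Ulehal and Nexzan, Ashtam is earned (B4).
No rule produces Nalsel, and it is not given. Halbry would need Nexzan, Lunmar, and Selcor (B3), but Selcor is never earned. Selcor would need Halbry (B2), but Halbry is never earned.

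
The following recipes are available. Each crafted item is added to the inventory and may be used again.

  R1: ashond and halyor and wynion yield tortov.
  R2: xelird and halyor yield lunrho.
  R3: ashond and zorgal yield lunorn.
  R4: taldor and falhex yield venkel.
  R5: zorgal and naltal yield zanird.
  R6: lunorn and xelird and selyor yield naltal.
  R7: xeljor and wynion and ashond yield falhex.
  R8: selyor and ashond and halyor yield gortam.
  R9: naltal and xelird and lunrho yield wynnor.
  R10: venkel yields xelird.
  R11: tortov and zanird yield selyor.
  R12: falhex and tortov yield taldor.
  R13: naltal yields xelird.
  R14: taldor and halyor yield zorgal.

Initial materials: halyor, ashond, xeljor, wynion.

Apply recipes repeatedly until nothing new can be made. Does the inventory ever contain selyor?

No

selyor would need tortov and zanird (R11), but zanird is never obtained.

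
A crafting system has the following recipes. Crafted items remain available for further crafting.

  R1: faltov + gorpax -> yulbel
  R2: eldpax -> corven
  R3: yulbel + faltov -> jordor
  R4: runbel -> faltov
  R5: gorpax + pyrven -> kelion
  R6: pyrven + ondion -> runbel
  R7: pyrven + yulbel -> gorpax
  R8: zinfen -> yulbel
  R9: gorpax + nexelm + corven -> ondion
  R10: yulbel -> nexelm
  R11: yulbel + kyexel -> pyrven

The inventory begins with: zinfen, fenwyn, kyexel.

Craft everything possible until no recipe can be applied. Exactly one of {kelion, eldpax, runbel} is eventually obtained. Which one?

zinfen -> yulbel (R8).
yulbel + kyexel -> pyrven (R11).
pyrven + yulbel -> gorpax (R7).
Using R5, gorpax and pyrven make kelion.
No rule produces eldpax, and it is not given. runbel would need pyrven and ondion (R6), but ondion is never obtained.

kelion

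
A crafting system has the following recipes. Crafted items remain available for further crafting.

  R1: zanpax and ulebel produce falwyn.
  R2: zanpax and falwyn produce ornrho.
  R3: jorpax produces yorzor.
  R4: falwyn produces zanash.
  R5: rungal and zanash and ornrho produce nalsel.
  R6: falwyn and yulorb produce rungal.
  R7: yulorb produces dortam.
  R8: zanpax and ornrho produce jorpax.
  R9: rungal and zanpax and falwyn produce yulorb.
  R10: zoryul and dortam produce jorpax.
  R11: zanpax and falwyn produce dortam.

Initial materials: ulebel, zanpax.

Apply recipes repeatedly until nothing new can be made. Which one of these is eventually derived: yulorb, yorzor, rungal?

yorzor

zanpax and ulebel → falwyn (R1).
Using R2, zanpax and falwyn make ornrho.
Using R8, zanpax and ornrho make jorpax.
jorpax → yorzor (R3).
rungal would need falwyn and yulorb (R6), but yulorb is never obtained. yulorb would need rungal, zanpax, and falwyn (R9), but rungal is never obtained.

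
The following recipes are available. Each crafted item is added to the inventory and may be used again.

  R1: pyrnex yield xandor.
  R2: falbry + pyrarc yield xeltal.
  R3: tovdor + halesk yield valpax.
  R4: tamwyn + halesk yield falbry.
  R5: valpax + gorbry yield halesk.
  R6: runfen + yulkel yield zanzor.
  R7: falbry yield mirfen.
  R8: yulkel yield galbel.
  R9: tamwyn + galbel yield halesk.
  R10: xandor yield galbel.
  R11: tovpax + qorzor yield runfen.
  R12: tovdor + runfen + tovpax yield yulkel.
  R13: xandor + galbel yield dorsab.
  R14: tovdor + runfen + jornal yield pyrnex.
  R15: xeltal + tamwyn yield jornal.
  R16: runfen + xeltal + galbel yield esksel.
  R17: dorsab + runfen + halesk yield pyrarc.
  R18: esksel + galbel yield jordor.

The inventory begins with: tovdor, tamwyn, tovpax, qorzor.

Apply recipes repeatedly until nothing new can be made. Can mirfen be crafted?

Yes

tovpax + qorzor → runfen (R11).
tovdor + runfen + tovpax → yulkel (R12).
yulkel → galbel (R8).
tamwyn + galbel → halesk (R9).
Using R4, tamwyn and halesk make falbry.
falbry → mirfen (R7).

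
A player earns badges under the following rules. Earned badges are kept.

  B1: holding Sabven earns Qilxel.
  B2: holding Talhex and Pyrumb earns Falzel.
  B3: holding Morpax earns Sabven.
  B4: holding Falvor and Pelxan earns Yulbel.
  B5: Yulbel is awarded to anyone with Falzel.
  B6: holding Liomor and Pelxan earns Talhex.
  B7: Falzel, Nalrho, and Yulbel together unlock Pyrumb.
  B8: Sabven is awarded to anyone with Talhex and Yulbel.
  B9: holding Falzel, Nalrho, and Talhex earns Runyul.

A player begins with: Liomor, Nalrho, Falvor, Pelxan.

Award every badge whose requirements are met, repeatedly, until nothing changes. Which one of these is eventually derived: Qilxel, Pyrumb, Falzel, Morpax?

Qilxel

With Liomor and Pelxan, Talhex is earned (B6).
With Falvor and Pelxan, Yulbel is earned (B4).
With Talhex and Yulbel, Sabven is earned (B8).
With Sabven, Qilxel is earned (B1).
Pyrumb would need Falzel, Nalrho, and Yulbel (B7), but Falzel is never earned. Falzel would need Talhex and Pyrumb (B2), but Pyrumb is never earned. No rule produces Morpax, and it is not given.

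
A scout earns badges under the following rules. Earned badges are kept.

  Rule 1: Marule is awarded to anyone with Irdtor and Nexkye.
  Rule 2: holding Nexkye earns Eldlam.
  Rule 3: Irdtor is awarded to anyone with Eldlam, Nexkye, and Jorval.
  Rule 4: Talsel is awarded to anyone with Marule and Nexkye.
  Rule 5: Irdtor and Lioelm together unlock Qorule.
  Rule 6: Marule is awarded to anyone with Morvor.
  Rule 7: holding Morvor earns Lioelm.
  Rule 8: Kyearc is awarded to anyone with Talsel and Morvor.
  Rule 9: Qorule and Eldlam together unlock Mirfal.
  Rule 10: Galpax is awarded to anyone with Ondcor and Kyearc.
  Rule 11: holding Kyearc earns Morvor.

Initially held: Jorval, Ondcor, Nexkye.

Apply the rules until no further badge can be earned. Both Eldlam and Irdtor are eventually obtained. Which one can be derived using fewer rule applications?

Eldlam

Eldlam: With Nexkye, Eldlam is earned (Rule 2). [1 rule application]
Irdtor: With Nexkye, Eldlam is earned (Rule 2). With Eldlam, Nexkye, and Jorval, Irdtor is earned (Rule 3). [2 rule applications]
Eldlam needs fewer.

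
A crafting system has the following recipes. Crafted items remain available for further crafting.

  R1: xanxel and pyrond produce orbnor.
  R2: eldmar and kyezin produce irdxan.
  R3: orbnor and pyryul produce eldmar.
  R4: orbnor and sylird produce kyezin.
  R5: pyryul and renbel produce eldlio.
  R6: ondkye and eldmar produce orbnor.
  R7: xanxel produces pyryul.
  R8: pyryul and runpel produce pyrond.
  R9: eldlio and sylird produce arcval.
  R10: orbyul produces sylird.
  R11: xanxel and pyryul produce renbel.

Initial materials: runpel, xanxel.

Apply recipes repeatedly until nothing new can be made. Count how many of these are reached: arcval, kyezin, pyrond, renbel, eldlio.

3

Using R7, xanxel makes pyryul.
xanxel and pyryul → renbel (R11).
pyryul and runpel → pyrond (R8).
Using R5, pyryul and renbel make eldlio.
arcval would need eldlio and sylird (R9), but sylird is never obtained.
kyezin would need orbnor and sylird (R4), but sylird is never obtained.
pyrond: reached.
renbel: reached.
eldlio: reached.
Reached: pyrond, renbel, and eldlio — 3 of the 5.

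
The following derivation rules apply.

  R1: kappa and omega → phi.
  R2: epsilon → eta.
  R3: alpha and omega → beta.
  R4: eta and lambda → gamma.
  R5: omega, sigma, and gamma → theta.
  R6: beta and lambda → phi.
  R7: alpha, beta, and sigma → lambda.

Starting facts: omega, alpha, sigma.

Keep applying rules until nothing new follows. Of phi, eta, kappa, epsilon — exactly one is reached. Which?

From alpha and omega, R3 gives beta.
From alpha, beta, and sigma, R7 gives lambda.
From beta and lambda, R6 gives phi.
eta would need epsilon (R2), but epsilon is never established. No rule produces epsilon, and it is not given. No rule produces kappa, and it is not given.

phi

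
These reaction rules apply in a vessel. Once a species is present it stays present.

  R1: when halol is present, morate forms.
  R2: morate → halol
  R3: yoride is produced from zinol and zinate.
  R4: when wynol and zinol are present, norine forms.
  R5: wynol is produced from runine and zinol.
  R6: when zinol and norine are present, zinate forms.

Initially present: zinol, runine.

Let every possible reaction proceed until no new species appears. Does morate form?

morate would need halol (R1), but halol never forms.

No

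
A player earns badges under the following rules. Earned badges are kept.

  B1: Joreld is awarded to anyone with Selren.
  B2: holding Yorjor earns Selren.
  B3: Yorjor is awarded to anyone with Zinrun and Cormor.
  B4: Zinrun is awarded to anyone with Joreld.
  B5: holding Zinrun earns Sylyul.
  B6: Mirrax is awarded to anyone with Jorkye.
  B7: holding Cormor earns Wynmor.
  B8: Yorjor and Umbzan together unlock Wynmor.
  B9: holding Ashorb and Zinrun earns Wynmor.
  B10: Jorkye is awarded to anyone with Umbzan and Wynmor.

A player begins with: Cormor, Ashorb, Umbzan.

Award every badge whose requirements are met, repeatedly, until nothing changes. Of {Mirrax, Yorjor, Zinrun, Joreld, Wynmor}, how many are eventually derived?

2

With Cormor, Wynmor is earned (B7).
With Umbzan and Wynmor, Jorkye is earned (B10).
With Jorkye, Mirrax is earned (B6).
Mirrax: reached.
Yorjor would need Zinrun and Cormor (B3), but Zinrun is never earned.
Zinrun would need Joreld (B4), but Joreld is never earned.
Joreld would need Selren (B1), but Selren is never earned.
Wynmor: reached.
Reached: Mirrax and Wynmor — 2 of the 5.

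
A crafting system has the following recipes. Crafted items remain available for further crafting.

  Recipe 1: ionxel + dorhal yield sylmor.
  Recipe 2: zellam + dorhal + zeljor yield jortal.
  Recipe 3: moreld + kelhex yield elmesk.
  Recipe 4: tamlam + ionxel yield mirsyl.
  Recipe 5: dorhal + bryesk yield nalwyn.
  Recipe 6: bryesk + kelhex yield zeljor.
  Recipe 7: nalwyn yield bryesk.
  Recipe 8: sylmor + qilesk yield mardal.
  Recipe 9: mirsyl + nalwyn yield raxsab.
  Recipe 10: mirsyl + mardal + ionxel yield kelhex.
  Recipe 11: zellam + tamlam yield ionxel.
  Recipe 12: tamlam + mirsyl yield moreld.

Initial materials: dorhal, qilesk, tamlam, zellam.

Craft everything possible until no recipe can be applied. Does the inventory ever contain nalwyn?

No

nalwyn would need dorhal and bryesk (Recipe 5), but bryesk is never obtained.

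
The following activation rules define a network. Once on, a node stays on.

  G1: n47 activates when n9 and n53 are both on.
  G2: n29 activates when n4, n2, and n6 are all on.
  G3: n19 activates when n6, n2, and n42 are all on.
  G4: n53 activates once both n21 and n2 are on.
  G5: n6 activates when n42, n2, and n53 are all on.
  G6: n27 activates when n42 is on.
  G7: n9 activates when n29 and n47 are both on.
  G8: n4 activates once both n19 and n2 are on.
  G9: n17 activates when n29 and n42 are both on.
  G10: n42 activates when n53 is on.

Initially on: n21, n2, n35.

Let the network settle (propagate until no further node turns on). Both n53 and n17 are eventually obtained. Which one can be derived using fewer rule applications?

n53: G4: n21 and n2 on → n53 on. [1 rule application]
n17: n21 and n2 are on, so n53 activates (G4). G10: n53 on → n42 on. n42, n2, and n53 are on, so n6 activates (G5). G3: n6, n2, and n42 on → n19 on. n19 and n2 are on, so n4 activates (G8). n4, n2, and n6 are on, so n29 activates (G2). G9: n29 and n42 on → n17 on. [7 rule applications]
n53 needs fewer.

n53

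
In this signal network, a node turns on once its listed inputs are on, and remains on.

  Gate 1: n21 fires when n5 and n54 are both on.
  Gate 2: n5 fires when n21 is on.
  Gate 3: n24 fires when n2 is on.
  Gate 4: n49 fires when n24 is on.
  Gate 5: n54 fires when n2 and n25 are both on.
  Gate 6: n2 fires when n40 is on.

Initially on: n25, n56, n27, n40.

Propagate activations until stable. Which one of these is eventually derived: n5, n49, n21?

Gate 6: n40 on → n2 on.
Gate 3: n2 on → n24 on.
Gate 4: n24 on → n49 on.
n21 would need n5 and n54 (Gate 1), but n5 never turns on. n5 would need n21 (Gate 2), but n21 never turns on.

n49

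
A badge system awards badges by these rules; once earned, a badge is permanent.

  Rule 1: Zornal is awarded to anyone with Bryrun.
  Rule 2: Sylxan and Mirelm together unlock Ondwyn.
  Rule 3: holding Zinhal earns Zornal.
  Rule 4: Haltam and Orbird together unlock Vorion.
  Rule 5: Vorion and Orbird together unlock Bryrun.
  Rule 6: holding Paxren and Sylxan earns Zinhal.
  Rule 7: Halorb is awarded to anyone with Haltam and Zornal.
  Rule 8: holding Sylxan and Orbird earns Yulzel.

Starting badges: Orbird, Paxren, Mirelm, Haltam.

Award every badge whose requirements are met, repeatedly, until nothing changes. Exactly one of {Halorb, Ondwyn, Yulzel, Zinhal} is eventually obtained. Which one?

Halorb

With Haltam and Orbird, Vorion is earned (Rule 4).
With Vorion and Orbird, Bryrun is earned (Rule 5).
With Bryrun, Zornal is earned (Rule 1).
With Haltam and Zornal, Halorb is earned (Rule 7).
Zinhal would need Paxren and Sylxan (Rule 6), but Sylxan is never earned. Ondwyn would need Sylxan and Mirelm (Rule 2), but Sylxan is never earned. Yulzel would need Sylxan and Orbird (Rule 8), but Sylxan is never earned.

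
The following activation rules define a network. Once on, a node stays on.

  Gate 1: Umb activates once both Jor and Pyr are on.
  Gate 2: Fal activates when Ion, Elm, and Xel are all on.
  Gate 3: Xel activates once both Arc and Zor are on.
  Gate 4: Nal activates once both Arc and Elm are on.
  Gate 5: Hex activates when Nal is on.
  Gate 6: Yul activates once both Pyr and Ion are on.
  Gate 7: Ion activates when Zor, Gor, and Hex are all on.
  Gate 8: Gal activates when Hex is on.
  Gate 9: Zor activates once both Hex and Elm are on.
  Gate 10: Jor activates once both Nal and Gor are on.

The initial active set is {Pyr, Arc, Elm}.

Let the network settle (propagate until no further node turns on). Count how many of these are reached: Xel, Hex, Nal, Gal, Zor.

5

Gate 4: Arc and Elm on → Nal on.
Gate 5: Nal on → Hex on.
Hex is on, so Gal activates (Gate 8).
Gate 9: Hex and Elm on → Zor on.
Gate 3: Arc and Zor on → Xel on.
Xel: reached.
Hex: reached.
Nal: reached.
Gal: reached.
Zor: reached.
All 5 are reached.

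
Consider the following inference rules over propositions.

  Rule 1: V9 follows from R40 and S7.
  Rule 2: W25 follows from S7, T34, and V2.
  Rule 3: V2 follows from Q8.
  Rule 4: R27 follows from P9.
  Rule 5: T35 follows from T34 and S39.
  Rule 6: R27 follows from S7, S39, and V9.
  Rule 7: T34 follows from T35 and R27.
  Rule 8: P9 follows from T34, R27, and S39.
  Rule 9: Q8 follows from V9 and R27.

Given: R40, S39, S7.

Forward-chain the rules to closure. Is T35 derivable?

T35 would need T34 and S39 (Rule 5), but T34 is never established.

No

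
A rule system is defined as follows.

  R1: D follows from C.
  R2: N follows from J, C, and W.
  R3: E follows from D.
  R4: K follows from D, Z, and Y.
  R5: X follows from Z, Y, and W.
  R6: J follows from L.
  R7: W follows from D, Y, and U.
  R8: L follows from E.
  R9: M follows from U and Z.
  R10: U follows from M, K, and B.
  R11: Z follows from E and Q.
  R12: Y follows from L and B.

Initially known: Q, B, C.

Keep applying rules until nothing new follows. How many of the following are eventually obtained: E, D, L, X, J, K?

5

From C, R1 gives D.
D holds, so E follows (R3).
E and Q hold, so Z follows (R11).
E holds, so L follows (R8).
L and B hold, so Y follows (R12).
L holds, so J follows (R6).
From D, Z, and Y, R4 gives K.
E: reached.
D: reached.
L: reached.
X would need Z, Y, and W (R5), but W is never established.
J: reached.
K: reached.
Reached: E, D, L, J, and K — 5 of the 6.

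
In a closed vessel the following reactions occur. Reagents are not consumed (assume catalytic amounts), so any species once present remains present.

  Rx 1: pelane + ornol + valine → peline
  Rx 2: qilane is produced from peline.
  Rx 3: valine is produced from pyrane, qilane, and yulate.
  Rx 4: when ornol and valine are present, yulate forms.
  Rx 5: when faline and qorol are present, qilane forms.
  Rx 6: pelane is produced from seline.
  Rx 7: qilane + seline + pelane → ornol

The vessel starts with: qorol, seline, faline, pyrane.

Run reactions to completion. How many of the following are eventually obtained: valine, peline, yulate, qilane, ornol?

faline and qorol present → qilane forms (Rx 5).
seline present → pelane forms (Rx 6).
qilane, seline, and pelane present → ornol forms (Rx 7).
valine would need pyrane, qilane, and yulate (Rx 3), but yulate never forms.
peline would need pelane, ornol, and valine (Rx 1), but valine never forms.
yulate would need ornol and valine (Rx 4), but valine never forms.
qilane: reached.
ornol: reached.
Reached: qilane and ornol — 2 of the 5.

2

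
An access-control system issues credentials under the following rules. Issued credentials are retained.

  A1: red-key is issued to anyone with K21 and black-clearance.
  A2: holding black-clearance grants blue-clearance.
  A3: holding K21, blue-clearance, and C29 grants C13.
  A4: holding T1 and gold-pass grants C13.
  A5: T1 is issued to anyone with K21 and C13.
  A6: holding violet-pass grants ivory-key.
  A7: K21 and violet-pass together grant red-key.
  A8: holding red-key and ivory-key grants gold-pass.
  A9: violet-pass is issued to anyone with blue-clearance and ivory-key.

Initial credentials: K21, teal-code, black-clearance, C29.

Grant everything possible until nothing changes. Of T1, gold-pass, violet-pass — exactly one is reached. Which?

T1

Holding black-clearance grants blue-clearance (A2).
Holding K21, blue-clearance, and C29 grants C13 (A3).
Holding K21 and C13 grants T1 (A5).
gold-pass would need red-key and ivory-key (A8), but ivory-key is never granted. violet-pass would need blue-clearance and ivory-key (A9), but ivory-key is never granted.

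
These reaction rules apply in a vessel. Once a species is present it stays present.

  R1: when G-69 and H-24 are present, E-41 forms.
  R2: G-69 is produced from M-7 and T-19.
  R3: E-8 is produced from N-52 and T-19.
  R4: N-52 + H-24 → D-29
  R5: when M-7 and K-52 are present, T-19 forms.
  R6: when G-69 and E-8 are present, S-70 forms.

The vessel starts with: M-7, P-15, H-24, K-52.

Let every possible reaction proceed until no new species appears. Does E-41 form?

Yes

M-7 and K-52 present → T-19 forms (R5).
M-7 and T-19 present → G-69 forms (R2).
G-69 and H-24 present → E-41 forms (R1).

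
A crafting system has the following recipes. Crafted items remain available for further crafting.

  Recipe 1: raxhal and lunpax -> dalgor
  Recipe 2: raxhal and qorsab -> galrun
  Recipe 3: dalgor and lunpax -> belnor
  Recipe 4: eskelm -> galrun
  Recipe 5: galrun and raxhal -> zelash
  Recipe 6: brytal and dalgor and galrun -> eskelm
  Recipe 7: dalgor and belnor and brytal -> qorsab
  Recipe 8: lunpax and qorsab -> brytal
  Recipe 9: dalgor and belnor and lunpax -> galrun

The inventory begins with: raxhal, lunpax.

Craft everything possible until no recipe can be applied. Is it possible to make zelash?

Yes

raxhal and lunpax -> dalgor (Recipe 1).
Using Recipe 3, dalgor and lunpax make belnor.
Using Recipe 9, dalgor, belnor, and lunpax make galrun.
Using Recipe 5, galrun and raxhal make zelash.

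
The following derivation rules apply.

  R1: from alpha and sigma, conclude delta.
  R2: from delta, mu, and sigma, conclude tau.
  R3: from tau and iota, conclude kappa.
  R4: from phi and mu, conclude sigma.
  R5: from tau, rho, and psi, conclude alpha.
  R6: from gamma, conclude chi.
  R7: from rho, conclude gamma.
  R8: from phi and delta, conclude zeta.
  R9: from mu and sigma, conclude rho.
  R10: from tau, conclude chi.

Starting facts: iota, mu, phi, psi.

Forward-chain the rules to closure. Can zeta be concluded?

No

zeta would need phi and delta (R8), but delta is never established.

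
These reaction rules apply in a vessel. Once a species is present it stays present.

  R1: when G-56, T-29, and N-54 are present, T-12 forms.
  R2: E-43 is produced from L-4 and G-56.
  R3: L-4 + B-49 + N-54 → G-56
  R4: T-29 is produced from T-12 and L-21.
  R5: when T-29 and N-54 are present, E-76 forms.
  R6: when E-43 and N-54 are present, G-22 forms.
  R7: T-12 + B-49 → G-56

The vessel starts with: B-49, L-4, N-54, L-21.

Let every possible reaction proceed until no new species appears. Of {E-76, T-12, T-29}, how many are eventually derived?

E-76 would need T-29 and N-54 (R5), but T-29 never forms.
T-12 would need G-56, T-29, and N-54 (R1), but T-29 never forms.
T-29 would need T-12 and L-21 (R4), but T-12 never forms.
None of the 3 are reached.

0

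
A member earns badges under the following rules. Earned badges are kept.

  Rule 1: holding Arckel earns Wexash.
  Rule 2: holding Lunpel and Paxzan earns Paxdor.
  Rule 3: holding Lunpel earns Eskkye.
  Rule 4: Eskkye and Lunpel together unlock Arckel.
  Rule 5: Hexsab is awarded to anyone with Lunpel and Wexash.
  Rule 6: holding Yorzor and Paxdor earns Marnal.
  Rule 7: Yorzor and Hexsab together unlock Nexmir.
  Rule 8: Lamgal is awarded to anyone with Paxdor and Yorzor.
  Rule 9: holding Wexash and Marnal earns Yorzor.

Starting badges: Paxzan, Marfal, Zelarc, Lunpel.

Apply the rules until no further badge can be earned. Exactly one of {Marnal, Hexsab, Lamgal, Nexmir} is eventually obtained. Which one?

Hexsab

With Lunpel, Eskkye is earned (Rule 3).
With Eskkye and Lunpel, Arckel is earned (Rule 4).
With Arckel, Wexash is earned (Rule 1).
With Lunpel and Wexash, Hexsab is earned (Rule 5).
Marnal would need Yorzor and Paxdor (Rule 6), but Yorzor is never earned. Nexmir would need Yorzor and Hexsab (Rule 7), but Yorzor is never earned. Lamgal would need Paxdor and Yorzor (Rule 8), but Yorzor is never earned.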